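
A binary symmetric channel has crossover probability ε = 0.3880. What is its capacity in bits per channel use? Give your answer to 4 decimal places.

0.0365 bits

Binary symmetric channel: C = 1 − h₂(ε) where h₂ is the binary entropy function.
h₂(0.3880) = −0.3880·log₂0.3880 − 0.6120·log₂0.6120 = 0.9635.
C = 1 − 0.9635 = 0.0365 bits per channel use.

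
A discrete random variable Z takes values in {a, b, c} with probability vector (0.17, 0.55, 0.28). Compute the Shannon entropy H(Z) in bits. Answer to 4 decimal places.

1.4232 bits

H(Z) = −Σ p·log₂ p.
  −(0.17)·log₂(0.17) = 0.43459
  −(0.55)·log₂(0.55) = 0.47437
  −(0.28)·log₂(0.28) = 0.51422
Sum: 0.43459 + 0.47437 + 0.51422 = 1.4232 bits.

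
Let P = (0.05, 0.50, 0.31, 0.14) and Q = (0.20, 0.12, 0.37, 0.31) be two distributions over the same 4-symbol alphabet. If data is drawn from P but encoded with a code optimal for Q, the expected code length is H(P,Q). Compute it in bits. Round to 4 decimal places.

H(P,Q) = −Σ p·log₂ q.
  −0.05·log₂(0.20) = 0.11610
  −0.50·log₂(0.12) = 1.52945
  −0.31·log₂(0.37) = 0.44466
  −0.14·log₂(0.31) = 0.23655
H(P,Q) = 2.3268 bits.

2.3268 bits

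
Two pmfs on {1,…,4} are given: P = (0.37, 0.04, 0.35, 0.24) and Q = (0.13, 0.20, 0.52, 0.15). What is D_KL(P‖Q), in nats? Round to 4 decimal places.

0.2969 nats

D(P‖Q) = Σ p·ln(p/q).
  0.37·ln(0.37/0.13) = 0.38701
  0.04·ln(0.04/0.20) = -0.06438
  0.35·ln(0.35/0.52) = -0.13856
  0.24·ln(0.24/0.15) = 0.11280
D(P‖Q) = 0.2969 nats.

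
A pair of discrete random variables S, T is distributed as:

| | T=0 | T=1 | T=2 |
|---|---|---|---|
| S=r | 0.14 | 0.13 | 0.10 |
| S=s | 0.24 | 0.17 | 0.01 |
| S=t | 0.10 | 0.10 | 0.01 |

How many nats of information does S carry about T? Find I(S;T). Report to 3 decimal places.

Marginals: p(S) = (0.3700, 0.4200, 0.2100), p(T) = (0.4800, 0.4000, 0.1200).
I(S;T) = Σ p(x,y)·ln[p(x,y)/(p(x)p(y))].
  (r,0): 0.14·ln(0.7883) = -0.0333
  (r,1): 0.13·ln(0.8784) = -0.0169
  (r,2): 0.10·ln(2.2523) = 0.0812
  (s,0): 0.24·ln(1.1905) = 0.0418
  (s,1): 0.17·ln(1.0119) = 0.0020
  (s,2): 0.01·ln(0.1984) = -0.0162
  (t,0): 0.10·ln(0.9921) = -0.0008
  (t,1): 0.10·ln(1.1905) = 0.0174
  (t,2): 0.01·ln(0.3968) = -0.0092
Sum = 0.066 nats.

0.066 nats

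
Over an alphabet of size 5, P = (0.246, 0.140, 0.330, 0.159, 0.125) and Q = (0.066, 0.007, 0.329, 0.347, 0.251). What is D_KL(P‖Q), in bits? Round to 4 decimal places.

0.7687 bits

D(P‖Q) = Σ p·log₂(p/q).
  0.246·log₂(0.246/0.066) = 0.46694
  0.140·log₂(0.140/0.007) = 0.60507
  0.330·log₂(0.330/0.329) = 0.00144
  0.159·log₂(0.159/0.347) = -0.17902
  0.125·log₂(0.125/0.251) = -0.12572
D(P‖Q) = 0.7687 bits.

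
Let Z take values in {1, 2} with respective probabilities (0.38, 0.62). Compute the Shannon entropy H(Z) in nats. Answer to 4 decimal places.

H(Z) = −Σ p·ln p.
  −(0.38)·ln(0.38) = 0.36768
  −(0.62)·ln(0.62) = 0.29638
Sum: 0.36768 + 0.29638 = 0.6641 nats.

0.6641 nats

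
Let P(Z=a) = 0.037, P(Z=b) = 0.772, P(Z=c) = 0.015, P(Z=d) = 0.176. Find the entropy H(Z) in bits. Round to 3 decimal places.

H(Z) = −Σ p·log₂ p.
  −(0.037)·log₂(0.037) = 0.1760
  −(0.772)·log₂(0.772) = 0.2882
  −(0.015)·log₂(0.015) = 0.0909
  −(0.176)·log₂(0.176) = 0.4411
Sum: 0.1760 + 0.2882 + 0.0909 + 0.4411 = 0.996 bits.

0.996 bits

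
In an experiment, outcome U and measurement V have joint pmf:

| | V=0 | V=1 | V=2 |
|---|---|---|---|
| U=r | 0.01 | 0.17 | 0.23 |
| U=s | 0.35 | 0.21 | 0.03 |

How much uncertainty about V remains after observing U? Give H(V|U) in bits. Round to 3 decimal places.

Chain rule: H(V|U) = H(U,V) − H(U).
Marginals: p(U) = (0.4100, 0.5900), p(V) = (0.3600, 0.3800, 0.2600).
H(U,V) = 2.1434 bits; H(U) = 0.9765 bits.
H(V|U) = 2.1434 − 0.9765 = 1.167 bits.

1.167 bits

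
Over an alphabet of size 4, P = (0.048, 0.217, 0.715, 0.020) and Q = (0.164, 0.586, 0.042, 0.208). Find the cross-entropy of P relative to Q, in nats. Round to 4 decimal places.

2.5008 nats

H(P,Q) = −Σ p·ln q.
  −0.048·ln(0.164) = 0.08678
  −0.217·ln(0.586) = 0.11597
  −0.715·ln(0.042) = 2.26661
  −0.020·ln(0.208) = 0.03140
H(P,Q) = 2.5008 nats.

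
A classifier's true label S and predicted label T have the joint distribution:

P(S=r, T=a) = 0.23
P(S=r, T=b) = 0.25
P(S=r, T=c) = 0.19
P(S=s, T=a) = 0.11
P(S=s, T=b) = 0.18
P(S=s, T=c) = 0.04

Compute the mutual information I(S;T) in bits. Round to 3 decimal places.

0.031 bits

Marginals: p(S) = (0.6700, 0.3300), p(T) = (0.3400, 0.4300, 0.2300).
I(S;T) = Σ p(x,y)·log₂[p(x,y)/(p(x)p(y))].
  (r,a): 0.23·log₂(1.0097) = 0.0032
  (r,b): 0.25·log₂(0.8678) = -0.0512
  (r,c): 0.19·log₂(1.2330) = 0.0574
  (s,a): 0.11·log₂(0.9804) = -0.0031
  (s,b): 0.18·log₂(1.2685) = 0.0618
  (s,c): 0.04·log₂(0.5270) = -0.0370
Sum = 0.031 bits.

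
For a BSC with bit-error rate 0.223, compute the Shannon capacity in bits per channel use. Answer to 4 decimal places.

Binary symmetric channel: C = 1 − h₂(ε) where h₂ is the binary entropy function.
h₂(0.223) = −0.223·log₂0.223 − 0.777·log₂0.777 = 0.7656.
C = 1 − 0.7656 = 0.2344 bits per channel use.

0.2344 bits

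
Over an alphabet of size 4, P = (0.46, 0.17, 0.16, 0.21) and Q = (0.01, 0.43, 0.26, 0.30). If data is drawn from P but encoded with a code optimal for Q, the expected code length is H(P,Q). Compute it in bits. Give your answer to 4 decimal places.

3.9389 bits

H(P,Q) = −Σ p·log₂ q.
  −0.46·log₂(0.01) = 3.05617
  −0.17·log₂(0.43) = 0.20699
  −0.16·log₂(0.26) = 0.31095
  −0.21·log₂(0.30) = 0.36476
H(P,Q) = 3.9389 bits.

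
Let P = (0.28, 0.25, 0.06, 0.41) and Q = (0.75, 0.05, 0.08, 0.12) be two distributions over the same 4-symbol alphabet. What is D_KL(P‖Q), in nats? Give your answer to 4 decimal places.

D(P‖Q) = Σ p·ln(p/q).
  0.28·ln(0.28/0.75) = -0.27588
  0.25·ln(0.25/0.05) = 0.40236
  0.06·ln(0.06/0.08) = -0.01726
  0.41·ln(0.41/0.12) = 0.50375
D(P‖Q) = 0.6130 nats.

0.6130 nats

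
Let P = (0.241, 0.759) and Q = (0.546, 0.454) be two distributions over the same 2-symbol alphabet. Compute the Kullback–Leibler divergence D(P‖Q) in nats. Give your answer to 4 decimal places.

0.1930 nats

D(P‖Q) = Σ p·ln(p/q).
  0.241·ln(0.241/0.546) = -0.19710
  0.759·ln(0.759/0.454) = 0.39005
D(P‖Q) = 0.1930 nats.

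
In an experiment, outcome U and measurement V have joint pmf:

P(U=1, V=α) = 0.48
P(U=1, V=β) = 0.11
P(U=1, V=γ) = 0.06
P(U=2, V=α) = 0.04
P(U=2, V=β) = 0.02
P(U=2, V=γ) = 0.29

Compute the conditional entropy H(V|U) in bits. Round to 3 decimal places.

Marginals: p(U) = (0.6500, 0.3500), p(V) = (0.5200, 0.1300, 0.3500).
H(V|U) = Σ p(U) · H(V|U=·).
  U=1: p=0.6500, H(V|U=1) = 1.0740
  U=2: p=0.3500, H(V|U=2) = 0.8184
Weighted sum = 0.985 bits.

0.985 bits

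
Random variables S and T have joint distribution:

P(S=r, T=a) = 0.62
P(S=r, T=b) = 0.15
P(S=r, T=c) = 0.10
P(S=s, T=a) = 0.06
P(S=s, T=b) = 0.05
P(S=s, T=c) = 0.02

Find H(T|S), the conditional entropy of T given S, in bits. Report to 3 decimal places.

Chain rule: H(T|S) = H(S,T) − H(S).
Marginals: p(S) = (0.8700, 0.1300), p(T) = (0.6800, 0.2000, 0.1200).
H(S,T) = 1.7428 bits; H(S) = 0.5574 bits.
H(T|S) = 1.7428 − 0.5574 = 1.185 bits.

1.185 bits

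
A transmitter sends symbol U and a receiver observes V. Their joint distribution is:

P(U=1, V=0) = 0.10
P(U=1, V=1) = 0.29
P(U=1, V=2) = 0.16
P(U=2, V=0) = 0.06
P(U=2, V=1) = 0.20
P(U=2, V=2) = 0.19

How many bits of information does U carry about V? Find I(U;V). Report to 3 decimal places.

0.014 bits

Marginals: p(U) = (0.5500, 0.4500), p(V) = (0.1600, 0.4900, 0.3500).
I(U;V) = H(U) + H(V) − H(U,V).
H(U) = 0.9928, H(V) = 1.4574, H(U,V) = 2.4363.
I(U;V) = 0.9928 + 1.4574 − 2.4363 = 0.014 bits.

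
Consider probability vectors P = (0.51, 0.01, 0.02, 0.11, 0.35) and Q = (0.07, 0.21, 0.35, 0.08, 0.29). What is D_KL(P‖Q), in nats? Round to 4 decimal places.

1.0260 nats

D(P‖Q) = Σ p·ln(p/q).
  0.51·ln(0.51/0.07) = 1.01282
  0.01·ln(0.01/0.21) = -0.03045
  0.02·ln(0.02/0.35) = -0.05724
  0.11·ln(0.11/0.08) = 0.03503
  0.35·ln(0.35/0.29) = 0.06582
D(P‖Q) = 1.0260 nats.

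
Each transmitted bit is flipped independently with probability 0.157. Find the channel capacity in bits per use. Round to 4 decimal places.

0.3729 bits

Binary symmetric channel: C = 1 − h₂(ε) where h₂ is the binary entropy function.
h₂(0.157) = −0.157·log₂0.157 − 0.843·log₂0.843 = 0.6271.
C = 1 − 0.6271 = 0.3729 bits per channel use.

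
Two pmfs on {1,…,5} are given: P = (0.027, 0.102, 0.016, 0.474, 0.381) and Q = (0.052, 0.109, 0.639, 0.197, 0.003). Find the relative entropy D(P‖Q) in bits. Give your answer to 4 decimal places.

3.1427 bits

D(P‖Q) = Σ p·log₂(p/q).
  0.027·log₂(0.027/0.052) = -0.02553
  0.102·log₂(0.102/0.109) = -0.00977
  0.016·log₂(0.016/0.639) = -0.08511
  0.474·log₂(0.474/0.197) = 0.60041
  0.381·log₂(0.381/0.003) = 2.66269
D(P‖Q) = 3.1427 bits.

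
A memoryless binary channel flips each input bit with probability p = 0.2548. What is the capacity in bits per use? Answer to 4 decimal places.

Binary symmetric channel: C = 1 − h₂(ε) where h₂ is the binary entropy function.
h₂(0.2548) = −0.2548·log₂0.2548 − 0.7452·log₂0.7452 = 0.8188.
C = 1 − 0.8188 = 0.1812 bits per channel use.

0.1812 bits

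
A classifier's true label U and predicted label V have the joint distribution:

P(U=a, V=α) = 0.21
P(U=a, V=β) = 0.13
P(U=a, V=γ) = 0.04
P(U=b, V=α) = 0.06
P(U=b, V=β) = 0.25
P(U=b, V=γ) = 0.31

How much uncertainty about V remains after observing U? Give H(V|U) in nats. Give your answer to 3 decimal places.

Chain rule: H(V|U) = H(U,V) − H(U).
Marginals: p(U) = (0.3800, 0.6200), p(V) = (0.2700, 0.3800, 0.3500).
H(U,V) = 1.6002 nats; H(U) = 0.6641 nats.
H(V|U) = 1.6002 − 0.6641 = 0.936 nats.

0.936 nats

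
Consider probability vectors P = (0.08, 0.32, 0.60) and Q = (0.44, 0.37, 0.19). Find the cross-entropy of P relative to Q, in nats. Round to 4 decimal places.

1.3803 nats

H(P,Q) = −Σ p·ln q.
  −0.08·ln(0.44) = 0.06568
  −0.32·ln(0.37) = 0.31816
  −0.60·ln(0.19) = 0.99644
H(P,Q) = 1.3803 nats.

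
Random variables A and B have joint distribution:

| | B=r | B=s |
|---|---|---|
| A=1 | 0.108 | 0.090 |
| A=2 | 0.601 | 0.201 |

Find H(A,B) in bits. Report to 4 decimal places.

H(A,B) = −Σ p(x,y)·log₂ p(x,y) over all 4 cells.
  cell (1,r): −0.108·log₂0.108 = 0.34678
  cell (1,s): −0.090·log₂0.090 = 0.31265
  cell (2,r): −0.601·log₂0.601 = 0.44147
  cell (2,s): −0.201·log₂0.201 = 0.46526
Sum = 1.5662 bits.

1.5662 bits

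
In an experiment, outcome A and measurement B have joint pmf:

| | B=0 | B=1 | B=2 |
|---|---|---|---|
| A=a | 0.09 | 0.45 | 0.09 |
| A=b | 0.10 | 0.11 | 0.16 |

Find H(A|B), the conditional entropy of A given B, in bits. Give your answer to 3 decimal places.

0.826 bits

Marginals: p(A) = (0.6300, 0.3700), p(B) = (0.1900, 0.5600, 0.2500).
H(A|B) = Σ p(B) · H(A|B=·).
  B=0: p=0.1900, H(A|B=0) = 0.9980
  B=1: p=0.5600, H(A|B=1) = 0.7147
  B=2: p=0.2500, H(A|B=2) = 0.9427
Weighted sum = 0.826 bits.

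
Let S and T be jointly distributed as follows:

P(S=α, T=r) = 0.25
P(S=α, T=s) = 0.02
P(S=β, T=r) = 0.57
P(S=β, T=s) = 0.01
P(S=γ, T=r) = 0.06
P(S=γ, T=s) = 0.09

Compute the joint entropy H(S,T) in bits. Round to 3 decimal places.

1.698 bits

H(S,T) = −Σ p(x,y)·log₂ p(x,y) over all 6 cells.
  cell (α,r): −0.25·log₂0.25 = 0.5000
  cell (α,s): −0.02·log₂0.02 = 0.1129
  cell (β,r): −0.57·log₂0.57 = 0.4623
  cell (β,s): −0.01·log₂0.01 = 0.0664
  cell (γ,r): −0.06·log₂0.06 = 0.2435
  cell (γ,s): −0.09·log₂0.09 = 0.3127
Sum = 1.698 bits.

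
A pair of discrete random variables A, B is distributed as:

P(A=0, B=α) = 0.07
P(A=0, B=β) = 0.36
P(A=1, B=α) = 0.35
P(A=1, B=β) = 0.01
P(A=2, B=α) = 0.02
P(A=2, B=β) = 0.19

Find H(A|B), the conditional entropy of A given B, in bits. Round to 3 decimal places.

Marginals: p(A) = (0.4300, 0.3600, 0.2100), p(B) = (0.4400, 0.5600).
H(A|B) = Σ p(B) · H(A|B=·).
  B=α: p=0.4400, H(A|B=α) = 0.8872
  B=β: p=0.5600, H(A|B=β) = 1.0426
Weighted sum = 0.974 bits.

0.974 bits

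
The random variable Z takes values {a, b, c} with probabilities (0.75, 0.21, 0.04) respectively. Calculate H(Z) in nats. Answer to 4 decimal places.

0.6723 nats

H(Z) = −Σ p·ln p.
  −(0.75)·ln(0.75) = 0.21576
  −(0.21)·ln(0.21) = 0.32774
  −(0.04)·ln(0.04) = 0.12876
Sum: 0.21576 + 0.32774 + 0.12876 = 0.6723 nats.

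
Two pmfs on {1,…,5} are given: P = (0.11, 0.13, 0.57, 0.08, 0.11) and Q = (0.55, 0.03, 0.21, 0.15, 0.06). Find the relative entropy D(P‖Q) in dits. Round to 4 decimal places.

D(P‖Q) = Σ p·log₁₀(p/q).
  0.11·log₁₀(0.11/0.55) = -0.07689
  0.13·log₁₀(0.13/0.03) = 0.08279
  0.57·log₁₀(0.57/0.21) = 0.24718
  0.08·log₁₀(0.08/0.15) = -0.02184
  0.11·log₁₀(0.11/0.06) = 0.02896
D(P‖Q) = 0.2602 dits.

0.2602 dits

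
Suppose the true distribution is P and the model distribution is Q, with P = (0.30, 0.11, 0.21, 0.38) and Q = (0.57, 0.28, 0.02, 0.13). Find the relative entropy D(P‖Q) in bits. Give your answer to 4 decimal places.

0.8744 bits

D(P‖Q) = Σ p·log₂(p/q).
  0.30·log₂(0.30/0.57) = -0.27780
  0.11·log₂(0.11/0.28) = -0.14827
  0.21·log₂(0.21/0.02) = 0.71239
  0.38·log₂(0.38/0.13) = 0.58805
D(P‖Q) = 0.8744 bits.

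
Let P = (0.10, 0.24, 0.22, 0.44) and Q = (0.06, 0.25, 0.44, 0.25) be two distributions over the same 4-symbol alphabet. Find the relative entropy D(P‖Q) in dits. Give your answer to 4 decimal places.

0.0597 dits

D(P‖Q) = Σ p·log₁₀(p/q).
  0.10·log₁₀(0.10/0.06) = 0.02218
  0.24·log₁₀(0.24/0.25) = -0.00425
  0.22·log₁₀(0.22/0.44) = -0.06623
  0.44·log₁₀(0.44/0.25) = 0.10803
D(P‖Q) = 0.0597 dits.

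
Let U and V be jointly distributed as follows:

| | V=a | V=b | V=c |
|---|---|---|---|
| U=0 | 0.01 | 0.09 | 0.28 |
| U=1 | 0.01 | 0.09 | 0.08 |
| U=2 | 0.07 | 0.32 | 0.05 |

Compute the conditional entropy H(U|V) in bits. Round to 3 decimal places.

1.235 bits

Marginals: p(U) = (0.3800, 0.1800, 0.4400), p(V) = (0.0900, 0.5000, 0.4100).
H(U|V) = Σ p(V) · H(U|V=·).
  V=a: p=0.0900, H(U|V=a) = 0.9864
  V=b: p=0.5000, H(U|V=b) = 1.3027
  V=c: p=0.4100, H(U|V=c) = 1.2060
Weighted sum = 1.235 bits.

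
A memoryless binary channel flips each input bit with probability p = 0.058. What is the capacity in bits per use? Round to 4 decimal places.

0.6805 bits

Binary symmetric channel: C = 1 − h₂(ε) where h₂ is the binary entropy function.
h₂(0.058) = −0.058·log₂0.058 − 0.942·log₂0.942 = 0.3195.
C = 1 − 0.3195 = 0.6805 bits per channel use.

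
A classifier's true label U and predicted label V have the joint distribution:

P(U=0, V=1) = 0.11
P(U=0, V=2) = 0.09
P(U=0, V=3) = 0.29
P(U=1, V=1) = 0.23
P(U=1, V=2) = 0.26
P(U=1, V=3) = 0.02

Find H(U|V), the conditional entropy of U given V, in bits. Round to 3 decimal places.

0.704 bits

Marginals: p(U) = (0.4900, 0.5100), p(V) = (0.3400, 0.3500, 0.3100).
H(U|V) = Σ p(V) · H(U|V=·).
  V=1: p=0.3400, H(U|V=1) = 0.9082
  V=2: p=0.3500, H(U|V=2) = 0.8224
  V=3: p=0.3100, H(U|V=3) = 0.3451
Weighted sum = 0.704 bits.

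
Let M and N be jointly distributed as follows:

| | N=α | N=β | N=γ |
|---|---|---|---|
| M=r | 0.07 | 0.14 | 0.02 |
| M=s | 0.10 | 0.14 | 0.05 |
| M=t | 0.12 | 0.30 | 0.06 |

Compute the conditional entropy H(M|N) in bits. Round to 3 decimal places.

1.499 bits

Marginals: p(M) = (0.2300, 0.2900, 0.4800), p(N) = (0.2900, 0.5800, 0.1300).
H(M|N) = Σ p(N) · H(M|N=·).
  N=α: p=0.2900, H(M|N=α) = 1.5514
  N=β: p=0.5800, H(M|N=β) = 1.4819
  N=γ: p=0.1300, H(M|N=γ) = 1.4605
Weighted sum = 1.499 bits.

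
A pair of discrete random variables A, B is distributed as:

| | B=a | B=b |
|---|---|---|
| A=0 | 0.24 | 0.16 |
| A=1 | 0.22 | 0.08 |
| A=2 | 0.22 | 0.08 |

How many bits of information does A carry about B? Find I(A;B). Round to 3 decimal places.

0.014 bits

Marginals: p(A) = (0.4000, 0.3000, 0.3000), p(B) = (0.6800, 0.3200).
I(A;B) = H(A) + H(B) − H(A,B).
H(A) = 1.5710, H(B) = 0.9044, H(A,B) = 2.4613.
I(A;B) = 1.5710 + 0.9044 − 2.4613 = 0.014 bits.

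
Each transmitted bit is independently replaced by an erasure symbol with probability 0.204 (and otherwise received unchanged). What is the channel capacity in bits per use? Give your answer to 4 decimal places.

0.7960 bits

Binary erasure channel: capacity C = 1 − ε.
C = 1 − 0.204 = 0.7960 bits per channel use.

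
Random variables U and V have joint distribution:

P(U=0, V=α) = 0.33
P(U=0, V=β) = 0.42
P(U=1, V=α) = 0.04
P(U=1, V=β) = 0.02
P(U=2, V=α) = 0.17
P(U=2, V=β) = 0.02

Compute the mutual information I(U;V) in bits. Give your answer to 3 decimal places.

Marginals: p(U) = (0.7500, 0.0600, 0.1900), p(V) = (0.5400, 0.4600).
I(U;V) = Σ p(x,y)·log₂[p(x,y)/(p(x)p(y))].
  (0,α): 0.33·log₂(0.8148) = -0.0975
  (0,β): 0.42·log₂(1.2174) = 0.1192
  (1,α): 0.04·log₂(1.2346) = 0.0122
  (1,β): 0.02·log₂(0.7246) = -0.0093
  (2,α): 0.17·log₂(1.6569) = 0.1238
  (2,β): 0.02·log₂(0.2288) = -0.0426
Sum = 0.106 bits.

0.106 bits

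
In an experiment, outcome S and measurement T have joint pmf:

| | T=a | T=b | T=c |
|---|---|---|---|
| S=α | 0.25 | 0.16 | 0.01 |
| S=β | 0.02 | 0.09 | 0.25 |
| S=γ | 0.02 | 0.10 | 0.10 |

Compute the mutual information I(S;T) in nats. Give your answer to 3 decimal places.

0.293 nats

Marginals: p(S) = (0.4200, 0.3600, 0.2200), p(T) = (0.2900, 0.3500, 0.3600).
I(S;T) = H(S) + H(T) − H(S,T).
H(S) = 1.0653, H(T) = 1.0942, H(S,T) = 1.8661.
I(S;T) = 1.0653 + 1.0942 − 1.8661 = 0.293 nats.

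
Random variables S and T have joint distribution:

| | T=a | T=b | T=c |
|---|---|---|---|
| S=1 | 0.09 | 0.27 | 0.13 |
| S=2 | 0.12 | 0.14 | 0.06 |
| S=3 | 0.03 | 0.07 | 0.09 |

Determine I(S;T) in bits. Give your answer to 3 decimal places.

0.056 bits

Marginals: p(S) = (0.4900, 0.3200, 0.1900), p(T) = (0.2400, 0.4800, 0.2800).
I(S;T) = H(S) + H(T) − H(S,T).
H(S) = 1.4855, H(T) = 1.5166, H(S,T) = 2.9460.
I(S;T) = 1.4855 + 1.5166 − 2.9460 = 0.056 bits.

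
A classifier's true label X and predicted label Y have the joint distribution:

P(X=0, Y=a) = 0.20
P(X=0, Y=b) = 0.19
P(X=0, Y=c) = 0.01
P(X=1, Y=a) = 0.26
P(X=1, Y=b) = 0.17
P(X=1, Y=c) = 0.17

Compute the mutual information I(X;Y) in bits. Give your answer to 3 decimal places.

Marginals: p(X) = (0.4000, 0.6000), p(Y) = (0.4600, 0.3600, 0.1800).
I(X;Y) = Σ p(x,y)·log₂[p(x,y)/(p(x)p(y))].
  (0,a): 0.20·log₂(1.0870) = 0.0241
  (0,b): 0.19·log₂(1.3194) = 0.0760
  (0,c): 0.01·log₂(0.1389) = -0.0285
  (1,a): 0.26·log₂(0.9420) = -0.0224
  (1,b): 0.17·log₂(0.7870) = -0.0587
  (1,c): 0.17·log₂(1.5741) = 0.1113
Sum = 0.102 bits.

0.102 bits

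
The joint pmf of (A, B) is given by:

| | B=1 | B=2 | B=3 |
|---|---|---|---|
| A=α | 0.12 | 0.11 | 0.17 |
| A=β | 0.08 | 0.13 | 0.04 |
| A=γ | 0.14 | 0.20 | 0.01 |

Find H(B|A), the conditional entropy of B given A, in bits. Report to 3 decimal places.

1.381 bits

Chain rule: H(B|A) = H(A,B) − H(A).
Marginals: p(A) = (0.4000, 0.2500, 0.3500), p(B) = (0.3400, 0.4400, 0.2200).
H(A,B) = 2.9398 bits; H(A) = 1.5589 bits.
H(B|A) = 2.9398 − 1.5589 = 1.381 bits.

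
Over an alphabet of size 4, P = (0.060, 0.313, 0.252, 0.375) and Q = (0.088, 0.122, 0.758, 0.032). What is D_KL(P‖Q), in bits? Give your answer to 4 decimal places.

1.3235 bits

D(P‖Q) = Σ p·log₂(p/q).
  0.060·log₂(0.060/0.088) = -0.03315
  0.313·log₂(0.313/0.122) = 0.42546
  0.252·log₂(0.252/0.758) = -0.40037
  0.375·log₂(0.375/0.032) = 1.33153
D(P‖Q) = 1.3235 bits.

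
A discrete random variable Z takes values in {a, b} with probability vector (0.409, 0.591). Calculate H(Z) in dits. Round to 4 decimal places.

H(Z) = −Σ p·log₁₀ p.
  −(0.409)·log₁₀(0.409) = 0.15881
  −(0.591)·log₁₀(0.591) = 0.13499
Sum: 0.15881 + 0.13499 = 0.2938 dits.

0.2938 dits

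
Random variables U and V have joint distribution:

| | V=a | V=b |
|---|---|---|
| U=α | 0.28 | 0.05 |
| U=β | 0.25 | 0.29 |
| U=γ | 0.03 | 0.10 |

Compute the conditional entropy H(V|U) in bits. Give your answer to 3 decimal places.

Chain rule: H(V|U) = H(U,V) − H(U).
Marginals: p(U) = (0.3300, 0.5400, 0.1300), p(V) = (0.5600, 0.4400).
H(U,V) = 2.2322 bits; H(U) = 1.3905 bits.
H(V|U) = 2.2322 − 1.3905 = 0.842 bits.

0.842 bits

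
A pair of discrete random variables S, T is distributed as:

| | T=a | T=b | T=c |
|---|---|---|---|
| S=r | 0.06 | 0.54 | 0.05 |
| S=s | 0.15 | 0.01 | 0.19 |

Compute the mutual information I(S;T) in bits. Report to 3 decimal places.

0.504 bits

Marginals: p(S) = (0.6500, 0.3500), p(T) = (0.2100, 0.5500, 0.2400).
I(S;T) = H(S) + H(T) − H(S,T).
H(S) = 0.9341, H(T) = 1.4413, H(S,T) = 1.8719.
I(S;T) = 0.9341 + 1.4413 − 1.8719 = 0.504 bits.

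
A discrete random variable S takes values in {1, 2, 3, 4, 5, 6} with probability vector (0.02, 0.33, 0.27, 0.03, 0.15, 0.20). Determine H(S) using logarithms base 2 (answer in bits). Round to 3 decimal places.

H(S) = −Σ p·log₂ p.
  −(0.02)·log₂(0.02) = 0.1129
  −(0.33)·log₂(0.33) = 0.5278
  −(0.27)·log₂(0.27) = 0.5100
  −(0.03)·log₂(0.03) = 0.1518
  −(0.15)·log₂(0.15) = 0.4105
  −(0.20)·log₂(0.20) = 0.4644
Sum: 0.1129 + 0.5278 + 0.5100 + 0.1518 + 0.4105 + 0.4644 = 2.177 bits.

2.177 bits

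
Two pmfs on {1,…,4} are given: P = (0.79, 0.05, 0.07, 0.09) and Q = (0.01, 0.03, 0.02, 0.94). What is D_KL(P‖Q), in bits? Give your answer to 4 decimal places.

D(P‖Q) = Σ p·log₂(p/q).
  0.79·log₂(0.79/0.01) = 4.97999
  0.05·log₂(0.05/0.03) = 0.03685
  0.07·log₂(0.07/0.02) = 0.12651
  0.09·log₂(0.09/0.94) = -0.30462
D(P‖Q) = 4.8387 bits.

4.8387 bits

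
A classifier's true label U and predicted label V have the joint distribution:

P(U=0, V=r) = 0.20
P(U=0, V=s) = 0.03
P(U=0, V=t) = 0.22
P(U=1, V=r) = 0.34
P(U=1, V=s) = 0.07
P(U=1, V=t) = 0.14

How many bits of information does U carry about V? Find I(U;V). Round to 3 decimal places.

Marginals: p(U) = (0.4500, 0.5500), p(V) = (0.5400, 0.1000, 0.3600).
I(U;V) = H(U) + H(V) − H(U,V).
H(U) = 0.9928, H(V) = 1.3429, H(U,V) = 2.2916.
I(U;V) = 0.9928 + 1.3429 − 2.2916 = 0.044 bits.

0.044 bits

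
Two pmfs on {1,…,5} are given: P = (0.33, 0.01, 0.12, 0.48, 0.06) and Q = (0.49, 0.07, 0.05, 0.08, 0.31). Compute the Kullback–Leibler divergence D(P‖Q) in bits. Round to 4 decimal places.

D(P‖Q) = Σ p·log₂(p/q).
  0.33·log₂(0.33/0.49) = -0.18820
  0.01·log₂(0.01/0.07) = -0.02807
  0.12·log₂(0.12/0.05) = 0.15156
  0.48·log₂(0.48/0.08) = 1.24078
  0.06·log₂(0.06/0.31) = -0.14215
D(P‖Q) = 1.0339 bits.

1.0339 bits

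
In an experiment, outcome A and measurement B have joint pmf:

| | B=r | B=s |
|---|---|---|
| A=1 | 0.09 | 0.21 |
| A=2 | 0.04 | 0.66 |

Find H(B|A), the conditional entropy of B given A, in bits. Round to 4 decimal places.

0.4856 bits

Chain rule: H(B|A) = H(A,B) − H(A).
Marginals: p(A) = (0.3000, 0.7000), p(B) = (0.1300, 0.8700).
H(A,B) = 1.3669 bits; H(A) = 0.8813 bits.
H(B|A) = 1.3669 − 0.8813 = 0.4856 bits.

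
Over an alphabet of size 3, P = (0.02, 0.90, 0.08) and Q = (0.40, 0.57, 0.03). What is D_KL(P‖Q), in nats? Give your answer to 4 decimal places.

D(P‖Q) = Σ p·ln(p/q).
  0.02·ln(0.02/0.40) = -0.05991
  0.90·ln(0.90/0.57) = 0.41108
  0.08·ln(0.08/0.03) = 0.07847
D(P‖Q) = 0.4296 nats.

0.4296 nats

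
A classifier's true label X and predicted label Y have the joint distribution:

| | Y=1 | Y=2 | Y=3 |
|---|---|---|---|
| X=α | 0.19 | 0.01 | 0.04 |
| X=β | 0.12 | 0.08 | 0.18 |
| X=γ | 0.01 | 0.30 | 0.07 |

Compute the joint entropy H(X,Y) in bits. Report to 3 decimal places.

H(X,Y) = −Σ p(x,y)·log₂ p(x,y) over all 9 cells.
  cell (α,1): −0.19·log₂0.19 = 0.4552
  cell (α,2): −0.01·log₂0.01 = 0.0664
  cell (α,3): −0.04·log₂0.04 = 0.1858
  cell (β,1): −0.12·log₂0.12 = 0.3671
  cell (β,2): −0.08·log₂0.08 = 0.2915
  cell (β,3): −0.18·log₂0.18 = 0.4453
  cell (γ,1): −0.01·log₂0.01 = 0.0664
  cell (γ,2): −0.30·log₂0.30 = 0.5211
  cell (γ,3): −0.07·log₂0.07 = 0.2686
Sum = 2.667 bits.

2.667 bits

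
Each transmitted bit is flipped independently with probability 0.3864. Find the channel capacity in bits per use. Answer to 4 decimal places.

0.0376 bits

Binary symmetric channel: C = 1 − h₂(ε) where h₂ is the binary entropy function.
h₂(0.3864) = −0.3864·log₂0.3864 − 0.6136·log₂0.6136 = 0.9624.
C = 1 − 0.9624 = 0.0376 bits per channel use.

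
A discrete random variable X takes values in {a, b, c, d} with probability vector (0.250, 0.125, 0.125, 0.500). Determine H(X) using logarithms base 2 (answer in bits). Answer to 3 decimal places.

1.750 bits

H(X) = −Σ p·log₂ p.
  −(0.250)·log₂(0.250) = 0.5000
  −(0.125)·log₂(0.125) = 0.3750
  −(0.125)·log₂(0.125) = 0.3750
  −(0.500)·log₂(0.500) = 0.5000
Sum: 0.5000 + 0.3750 + 0.3750 + 0.5000 = 1.750 bits.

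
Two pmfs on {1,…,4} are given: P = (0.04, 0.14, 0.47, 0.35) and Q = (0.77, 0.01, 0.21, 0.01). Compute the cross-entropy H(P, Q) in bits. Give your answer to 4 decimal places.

H(P,Q) = −Σ p·log₂ q.
  −0.04·log₂(0.77) = 0.01508
  −0.14·log₂(0.01) = 0.93014
  −0.47·log₂(0.21) = 1.05822
  −0.35·log₂(0.01) = 2.32535
H(P,Q) = 4.3288 bits.

4.3288 bits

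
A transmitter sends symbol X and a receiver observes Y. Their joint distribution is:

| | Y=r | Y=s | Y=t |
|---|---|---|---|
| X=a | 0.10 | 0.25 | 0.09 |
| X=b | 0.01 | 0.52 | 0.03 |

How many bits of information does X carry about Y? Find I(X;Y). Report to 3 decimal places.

Marginals: p(X) = (0.4400, 0.5600), p(Y) = (0.1100, 0.7700, 0.1200).
I(X;Y) = Σ p(x,y)·log₂[p(x,y)/(p(x)p(y))].
  (a,r): 0.10·log₂(2.0661) = 0.1047
  (a,s): 0.25·log₂(0.7379) = -0.1096
  (a,t): 0.09·log₂(1.7045) = 0.0692
  (b,r): 0.01·log₂(0.1623) = -0.0262
  (b,s): 0.52·log₂(1.2059) = 0.1405
  (b,t): 0.03·log₂(0.4464) = -0.0349
Sum = 0.144 bits.

0.144 bits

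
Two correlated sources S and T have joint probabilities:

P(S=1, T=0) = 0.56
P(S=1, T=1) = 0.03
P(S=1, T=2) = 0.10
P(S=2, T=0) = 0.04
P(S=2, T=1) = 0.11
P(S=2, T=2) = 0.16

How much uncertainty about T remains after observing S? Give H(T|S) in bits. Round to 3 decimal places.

Marginals: p(S) = (0.6900, 0.3100), p(T) = (0.6000, 0.1400, 0.2600).
H(T|S) = Σ p(S) · H(T|S=·).
  S=1: p=0.6900, H(T|S=1) = 0.8450
  S=2: p=0.3100, H(T|S=2) = 1.4041
Weighted sum = 1.018 bits.

1.018 bits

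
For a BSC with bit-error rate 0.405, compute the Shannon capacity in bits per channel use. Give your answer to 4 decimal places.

Binary symmetric channel: C = 1 − h₂(ε) where h₂ is the binary entropy function.
h₂(0.405) = −0.405·log₂0.405 − 0.595·log₂0.595 = 0.9738.
C = 1 − 0.9738 = 0.0262 bits per channel use.

0.0262 bits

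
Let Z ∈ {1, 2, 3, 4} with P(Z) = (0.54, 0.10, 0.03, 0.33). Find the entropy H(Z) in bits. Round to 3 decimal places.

H(Z) = −Σ p·log₂ p.
  −(0.54)·log₂(0.54) = 0.4800
  −(0.10)·log₂(0.10) = 0.3322
  −(0.03)·log₂(0.03) = 0.1518
  −(0.33)·log₂(0.33) = 0.5278
Sum: 0.4800 + 0.3322 + 0.1518 + 0.5278 = 1.492 bits.

1.492 bits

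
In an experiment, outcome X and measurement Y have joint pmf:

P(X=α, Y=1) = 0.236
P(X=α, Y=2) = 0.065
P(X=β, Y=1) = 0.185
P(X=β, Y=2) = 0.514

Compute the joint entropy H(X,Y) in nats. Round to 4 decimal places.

1.1727 nats

H(X,Y) = −Σ p(x,y)·ln p(x,y) over all 4 cells.
  cell (α,1): −0.236·ln0.236 = 0.34077
  cell (α,2): −0.065·ln0.065 = 0.17767
  cell (β,1): −0.185·ln0.185 = 0.31217
  cell (β,2): −0.514·ln0.514 = 0.34208
Sum = 1.1727 nats.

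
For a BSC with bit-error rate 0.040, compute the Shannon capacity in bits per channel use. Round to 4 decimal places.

Binary symmetric channel: C = 1 − h₂(ε) where h₂ is the binary entropy function.
h₂(0.040) = −0.040·log₂0.040 − 0.960·log₂0.960 = 0.2423.
C = 1 − 0.2423 = 0.7577 bits per channel use.

0.7577 bits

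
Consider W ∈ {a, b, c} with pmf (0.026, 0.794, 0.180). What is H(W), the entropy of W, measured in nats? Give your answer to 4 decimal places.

H(W) = −Σ p·ln p.
  −(0.026)·ln(0.026) = 0.09489
  −(0.794)·ln(0.794) = 0.18315
  −(0.180)·ln(0.180) = 0.30866
Sum: 0.09489 + 0.18315 + 0.30866 = 0.5867 nats.

0.5867 nats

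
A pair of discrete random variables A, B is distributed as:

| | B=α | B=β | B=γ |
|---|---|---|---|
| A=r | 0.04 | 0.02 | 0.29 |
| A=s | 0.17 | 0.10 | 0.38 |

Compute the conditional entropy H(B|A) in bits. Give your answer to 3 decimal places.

1.180 bits

Chain rule: H(B|A) = H(A,B) − H(A).
Marginals: p(A) = (0.3500, 0.6500), p(B) = (0.2100, 0.1200, 0.6700).
H(A,B) = 2.1138 bits; H(A) = 0.9341 bits.
H(B|A) = 2.1138 − 0.9341 = 1.180 bits.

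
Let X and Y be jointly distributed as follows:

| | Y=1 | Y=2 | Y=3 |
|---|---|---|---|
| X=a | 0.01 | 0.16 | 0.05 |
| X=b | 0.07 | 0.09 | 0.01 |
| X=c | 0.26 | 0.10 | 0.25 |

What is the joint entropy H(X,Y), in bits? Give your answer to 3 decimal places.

2.691 bits

H(X,Y) = −Σ p(x,y)·log₂ p(x,y) over all 9 cells.
  cell (a,1): −0.01·log₂0.01 = 0.0664
  cell (a,2): −0.16·log₂0.16 = 0.4230
  cell (a,3): −0.05·log₂0.05 = 0.2161
  cell (b,1): −0.07·log₂0.07 = 0.2686
  cell (b,2): −0.09·log₂0.09 = 0.3127
  cell (b,3): −0.01·log₂0.01 = 0.0664
  cell (c,1): −0.26·log₂0.26 = 0.5053
  cell (c,2): −0.10·log₂0.10 = 0.3322
  cell (c,3): −0.25·log₂0.25 = 0.5000
Sum = 2.691 bits.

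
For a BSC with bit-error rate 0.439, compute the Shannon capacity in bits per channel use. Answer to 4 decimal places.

Binary symmetric channel: C = 1 − h₂(ε) where h₂ is the binary entropy function.
h₂(0.439) = −0.439·log₂0.439 − 0.561·log₂0.561 = 0.9892.
C = 1 − 0.9892 = 0.0108 bits per channel use.

0.0108 bits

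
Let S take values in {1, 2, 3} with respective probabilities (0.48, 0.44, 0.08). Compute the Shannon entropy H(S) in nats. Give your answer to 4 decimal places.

0.9156 nats

H(S) = −Σ p·ln p.
  −(0.48)·ln(0.48) = 0.35231
  −(0.44)·ln(0.44) = 0.36123
  −(0.08)·ln(0.08) = 0.20206
Sum: 0.35231 + 0.36123 + 0.20206 = 0.9156 nats.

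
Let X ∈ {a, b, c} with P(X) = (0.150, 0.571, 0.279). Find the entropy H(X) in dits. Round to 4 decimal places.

0.4172 dits

H(X) = −Σ p·log₁₀ p.
  −(0.150)·log₁₀(0.150) = 0.12359
  −(0.571)·log₁₀(0.571) = 0.13896
  −(0.279)·log₁₀(0.279) = 0.15468
Sum: 0.12359 + 0.13896 + 0.15468 = 0.4172 dits.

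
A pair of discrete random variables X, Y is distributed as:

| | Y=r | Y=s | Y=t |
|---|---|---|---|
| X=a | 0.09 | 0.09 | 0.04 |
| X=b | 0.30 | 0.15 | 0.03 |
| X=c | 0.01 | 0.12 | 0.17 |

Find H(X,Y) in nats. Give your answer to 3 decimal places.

H(X,Y) = −Σ p(x,y)·ln p(x,y) over all 9 cells.
  cell (a,r): −0.09·ln0.09 = 0.2167
  cell (a,s): −0.09·ln0.09 = 0.2167
  cell (a,t): −0.04·ln0.04 = 0.1288
  cell (b,r): −0.30·ln0.30 = 0.3612
  cell (b,s): −0.15·ln0.15 = 0.2846
  cell (b,t): −0.03·ln0.03 = 0.1052
  cell (c,r): −0.01·ln0.01 = 0.0461
  cell (c,s): −0.12·ln0.12 = 0.2544
  cell (c,t): −0.17·ln0.17 = 0.3012
Sum = 1.915 nats.

1.915 nats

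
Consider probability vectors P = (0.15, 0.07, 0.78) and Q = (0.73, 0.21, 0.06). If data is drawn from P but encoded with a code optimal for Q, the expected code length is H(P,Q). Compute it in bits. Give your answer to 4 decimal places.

H(P,Q) = −Σ p·log₂ q.
  −0.15·log₂(0.73) = 0.06810
  −0.07·log₂(0.21) = 0.15761
  −0.78·log₂(0.06) = 3.16594
H(P,Q) = 3.3916 bits.

3.3916 bits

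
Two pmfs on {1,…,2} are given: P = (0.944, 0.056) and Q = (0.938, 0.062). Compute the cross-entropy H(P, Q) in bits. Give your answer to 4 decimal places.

H(P,Q) = −Σ p·log₂ q.
  −0.944·log₂(0.938) = 0.08717
  −0.056·log₂(0.062) = 0.22465
H(P,Q) = 0.3118 bits.

0.3118 bits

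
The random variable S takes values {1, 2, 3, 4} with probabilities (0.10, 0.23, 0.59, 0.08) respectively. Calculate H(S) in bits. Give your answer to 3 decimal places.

H(S) = −Σ p·log₂ p.
  −(0.10)·log₂(0.10) = 0.3322
  −(0.23)·log₂(0.23) = 0.4877
  −(0.59)·log₂(0.59) = 0.4491
  −(0.08)·log₂(0.08) = 0.2915
Sum: 0.3322 + 0.4877 + 0.4491 + 0.2915 = 1.560 bits.

1.560 bits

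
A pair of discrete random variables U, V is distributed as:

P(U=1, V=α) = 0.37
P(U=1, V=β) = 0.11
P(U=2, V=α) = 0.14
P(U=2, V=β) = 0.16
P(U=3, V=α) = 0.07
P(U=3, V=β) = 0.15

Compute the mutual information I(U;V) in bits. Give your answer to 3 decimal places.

0.111 bits

Marginals: p(U) = (0.4800, 0.3000, 0.2200), p(V) = (0.5800, 0.4200).
I(U;V) = H(U) + H(V) − H(U,V).
H(U) = 1.5099, H(V) = 0.9815, H(U,V) = 2.3802.
I(U;V) = 1.5099 + 0.9815 − 2.3802 = 0.111 bits.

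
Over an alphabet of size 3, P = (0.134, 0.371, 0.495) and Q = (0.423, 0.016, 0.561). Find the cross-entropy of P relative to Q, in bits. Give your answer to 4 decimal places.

H(P,Q) = −Σ p·log₂ q.
  −0.134·log₂(0.423) = 0.16633
  −0.371·log₂(0.016) = 2.21331
  −0.495·log₂(0.561) = 0.41279
H(P,Q) = 2.7924 bits.

2.7924 bits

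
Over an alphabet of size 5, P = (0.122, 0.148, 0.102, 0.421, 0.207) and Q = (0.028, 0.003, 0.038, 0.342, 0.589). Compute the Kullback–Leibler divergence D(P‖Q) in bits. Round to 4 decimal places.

D(P‖Q) = Σ p·log₂(p/q).
  0.122·log₂(0.122/0.028) = 0.25905
  0.148·log₂(0.148/0.003) = 0.83242
  0.102·log₂(0.102/0.038) = 0.14530
  0.421·log₂(0.421/0.342) = 0.12623
  0.207·log₂(0.207/0.589) = -0.31229
D(P‖Q) = 1.0507 bits.

1.0507 bits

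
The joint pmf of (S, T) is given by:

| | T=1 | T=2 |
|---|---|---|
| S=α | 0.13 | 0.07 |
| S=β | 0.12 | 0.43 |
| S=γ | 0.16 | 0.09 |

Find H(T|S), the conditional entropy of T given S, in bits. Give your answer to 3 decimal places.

0.839 bits

Chain rule: H(T|S) = H(S,T) − H(S).
Marginals: p(S) = (0.2000, 0.5500, 0.2500), p(T) = (0.4100, 0.5900).
H(S,T) = 2.2775 bits; H(S) = 1.4388 bits.
H(T|S) = 2.2775 − 1.4388 = 0.839 bits.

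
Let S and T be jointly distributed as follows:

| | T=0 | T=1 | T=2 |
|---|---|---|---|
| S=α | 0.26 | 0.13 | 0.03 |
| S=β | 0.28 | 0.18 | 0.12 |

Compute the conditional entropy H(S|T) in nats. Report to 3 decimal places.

0.660 nats

Chain rule: H(S|T) = H(S,T) − H(T).
Marginals: p(S) = (0.4200, 0.5800), p(T) = (0.5400, 0.3100, 0.1500).
H(S,T) = 1.6402 nats; H(T) = 0.9804 nats.
H(S|T) = 1.6402 − 0.9804 = 0.660 nats.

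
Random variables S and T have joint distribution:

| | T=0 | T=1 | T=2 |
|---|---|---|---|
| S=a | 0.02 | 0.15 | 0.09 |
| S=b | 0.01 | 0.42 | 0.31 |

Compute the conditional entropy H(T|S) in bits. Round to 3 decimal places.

1.125 bits

Chain rule: H(T|S) = H(S,T) − H(S).
Marginals: p(S) = (0.2600, 0.7400), p(T) = (0.0300, 0.5700, 0.4000).
H(S,T) = 1.9520 bits; H(S) = 0.8267 bits.
H(T|S) = 1.9520 − 0.8267 = 1.125 bits.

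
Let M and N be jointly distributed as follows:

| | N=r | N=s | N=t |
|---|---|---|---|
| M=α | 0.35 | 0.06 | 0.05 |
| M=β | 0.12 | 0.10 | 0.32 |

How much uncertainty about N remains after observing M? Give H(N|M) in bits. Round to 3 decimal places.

1.220 bits

Marginals: p(M) = (0.4600, 0.5400), p(N) = (0.4700, 0.1600, 0.3700).
H(N|M) = Σ p(M) · H(N|M=·).
  M=α: p=0.4600, H(N|M=α) = 1.0313
  M=β: p=0.5400, H(N|M=β) = 1.3801
Weighted sum = 1.220 bits.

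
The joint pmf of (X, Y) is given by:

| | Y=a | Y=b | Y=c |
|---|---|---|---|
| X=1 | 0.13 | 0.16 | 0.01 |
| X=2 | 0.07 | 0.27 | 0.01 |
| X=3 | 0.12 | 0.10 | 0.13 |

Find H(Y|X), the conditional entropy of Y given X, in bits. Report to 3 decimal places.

1.218 bits

Chain rule: H(Y|X) = H(X,Y) − H(X).
Marginals: p(X) = (0.3000, 0.3500, 0.3500), p(Y) = (0.3200, 0.5300, 0.1500).
H(X,Y) = 2.7990 bits; H(X) = 1.5813 bits.
H(Y|X) = 2.7990 − 1.5813 = 1.218 bits.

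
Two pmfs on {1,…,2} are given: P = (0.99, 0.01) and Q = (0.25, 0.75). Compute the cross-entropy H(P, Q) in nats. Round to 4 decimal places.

H(P,Q) = −Σ p·ln q.
  −0.99·ln(0.25) = 1.37243
  −0.01·ln(0.75) = 0.00288
H(P,Q) = 1.3753 nats.

1.3753 nats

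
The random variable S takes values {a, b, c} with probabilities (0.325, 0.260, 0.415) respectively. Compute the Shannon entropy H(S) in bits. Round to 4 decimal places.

1.5588 bits

H(S) = −Σ p·log₂ p.
  −(0.325)·log₂(0.325) = 0.52698
  −(0.260)·log₂(0.260) = 0.50529
  −(0.415)·log₂(0.415) = 0.52656
Sum: 0.52698 + 0.50529 + 0.52656 = 1.5588 bits.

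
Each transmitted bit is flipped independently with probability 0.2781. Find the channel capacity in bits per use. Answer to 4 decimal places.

0.1472 bits

Binary symmetric channel: C = 1 − h₂(ε) where h₂ is the binary entropy function.
h₂(0.2781) = −0.2781·log₂0.2781 − 0.7219·log₂0.7219 = 0.8528.
C = 1 − 0.8528 = 0.1472 bits per channel use.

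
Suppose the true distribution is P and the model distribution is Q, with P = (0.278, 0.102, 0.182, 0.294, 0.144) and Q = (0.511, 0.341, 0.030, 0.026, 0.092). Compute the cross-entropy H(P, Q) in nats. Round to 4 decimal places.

H(P,Q) = −Σ p·ln q.
  −0.278·ln(0.511) = 0.18665
  −0.102·ln(0.341) = 0.10974
  −0.182·ln(0.030) = 0.63819
  −0.294·ln(0.026) = 1.07300
  −0.144·ln(0.092) = 0.34358
H(P,Q) = 2.3512 nats.

2.3512 nats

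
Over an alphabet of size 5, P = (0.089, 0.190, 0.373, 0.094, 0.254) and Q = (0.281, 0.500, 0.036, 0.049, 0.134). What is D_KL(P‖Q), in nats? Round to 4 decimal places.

0.8096 nats

D(P‖Q) = Σ p·ln(p/q).
  0.089·ln(0.089/0.281) = -0.10232
  0.190·ln(0.190/0.500) = -0.18384
  0.373·ln(0.373/0.036) = 0.87210
  0.094·ln(0.094/0.049) = 0.06124
  0.254·ln(0.254/0.134) = 0.16243
D(P‖Q) = 0.8096 nats.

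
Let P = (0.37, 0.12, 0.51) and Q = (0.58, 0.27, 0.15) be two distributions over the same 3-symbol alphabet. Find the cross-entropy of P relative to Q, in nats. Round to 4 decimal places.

H(P,Q) = −Σ p·ln q.
  −0.37·ln(0.58) = 0.20155
  −0.12·ln(0.27) = 0.15712
  −0.51·ln(0.15) = 0.96753
H(P,Q) = 1.3262 nats.

1.3262 nats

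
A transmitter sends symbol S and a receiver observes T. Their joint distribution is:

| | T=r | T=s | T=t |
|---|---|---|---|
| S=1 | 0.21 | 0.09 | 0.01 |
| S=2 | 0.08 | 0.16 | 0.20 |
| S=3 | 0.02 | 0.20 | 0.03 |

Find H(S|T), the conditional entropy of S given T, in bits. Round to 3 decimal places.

Marginals: p(S) = (0.3100, 0.4400, 0.2500), p(T) = (0.3100, 0.4500, 0.2400).
H(S|T) = Σ p(T) · H(S|T=·).
  T=r: p=0.3100, H(S|T=r) = 1.1400
  T=s: p=0.4500, H(S|T=s) = 1.5148
  T=t: p=0.2400, H(S|T=t) = 0.7852
Weighted sum = 1.224 bits.

1.224 bits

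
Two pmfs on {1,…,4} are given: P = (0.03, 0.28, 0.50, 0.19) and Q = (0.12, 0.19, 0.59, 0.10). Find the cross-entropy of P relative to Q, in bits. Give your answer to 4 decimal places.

1.7744 bits

H(P,Q) = −Σ p·log₂ q.
  −0.03·log₂(0.12) = 0.09177
  −0.28·log₂(0.19) = 0.67086
  −0.50·log₂(0.59) = 0.38061
  −0.19·log₂(0.10) = 0.63117
H(P,Q) = 1.7744 bits.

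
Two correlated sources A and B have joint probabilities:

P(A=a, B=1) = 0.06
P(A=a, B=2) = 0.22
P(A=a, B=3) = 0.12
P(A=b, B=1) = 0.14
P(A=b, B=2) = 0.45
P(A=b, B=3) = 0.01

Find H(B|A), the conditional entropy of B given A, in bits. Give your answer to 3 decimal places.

1.102 bits

Marginals: p(A) = (0.4000, 0.6000), p(B) = (0.2000, 0.6700, 0.1300).
H(B|A) = Σ p(A) · H(B|A=·).
  A=a: p=0.4000, H(B|A=a) = 1.4060
  A=b: p=0.6000, H(B|A=b) = 0.8996
Weighted sum = 1.102 bits.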